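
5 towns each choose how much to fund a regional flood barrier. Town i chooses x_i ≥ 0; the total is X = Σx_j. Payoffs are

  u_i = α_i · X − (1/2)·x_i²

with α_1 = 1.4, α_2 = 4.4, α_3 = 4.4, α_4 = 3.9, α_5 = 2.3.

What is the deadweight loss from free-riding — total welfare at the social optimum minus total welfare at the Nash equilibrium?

Town i's FOC: ∂u_i/∂x_i = α_i − x_i = 0, so x_i* = α_i.
NE contributions = (1.4, 4.4, 4.4, 3.9, 2.3); X = 16.4.
W^NE = (Σα)·X − ½Σα_i² = 16.4² − ½·61.18 = 238.37.
Planner sets x_i = Σα_j = 16.4 for every i, so X^SO = 5·16.4 = 82.
W^SO = (Σα)·X^SO − ½·5·(Σα)² = (5/2)·16.4² = 672.4.
Deadweight loss = W^SO − W^NE = 434.03.

434.03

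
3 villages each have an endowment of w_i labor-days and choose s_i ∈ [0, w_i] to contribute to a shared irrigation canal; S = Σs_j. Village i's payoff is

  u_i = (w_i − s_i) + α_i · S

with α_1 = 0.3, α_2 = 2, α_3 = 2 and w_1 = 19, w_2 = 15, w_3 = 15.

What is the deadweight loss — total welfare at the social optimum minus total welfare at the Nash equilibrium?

62.7

∂u_i/∂s_i = α_i − 1, so village i contributes w_i if α_i > 1, else 0.
α_i > 1 for i ∈ {2, 3}; NE contributions (0, 15, 15), S = 30.
W^NE = Σw_i − S^NE + (Σα_i)·S^NE = 49 + 3.3·30 = 148.
Planner: ∂(Σu_j)/∂s_i = Σα_j − 1 = 3.3 > 0, so everyone contributes w_i; S^SO = 49, W^SO = 49 + 3.3·49 = 210.7.
Deadweight loss = 62.7.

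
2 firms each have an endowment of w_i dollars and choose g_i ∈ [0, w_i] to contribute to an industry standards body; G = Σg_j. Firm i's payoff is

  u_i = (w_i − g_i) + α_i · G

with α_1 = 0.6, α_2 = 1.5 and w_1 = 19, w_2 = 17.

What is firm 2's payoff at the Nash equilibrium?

∂u_i/∂g_i = α_i − 1, so firm i contributes w_i if α_i > 1, else 0.
α_i > 1 for i ∈ {2}; NE contributions (0, 17), G = 17.
u_2 = (17 − 17) + 1.5·17 = 25.5.

25.5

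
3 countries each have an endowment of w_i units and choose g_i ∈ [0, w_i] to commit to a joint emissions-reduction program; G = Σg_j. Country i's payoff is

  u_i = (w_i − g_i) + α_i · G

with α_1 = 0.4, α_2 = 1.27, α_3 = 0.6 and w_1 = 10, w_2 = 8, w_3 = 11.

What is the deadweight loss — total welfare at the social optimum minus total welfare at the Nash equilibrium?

26.67

∂u_i/∂g_i = α_i − 1, so country i contributes w_i if α_i > 1, else 0.
α_i > 1 for i ∈ {2}; NE contributions (0, 8, 0), G = 8.
W^NE = Σw_i − G^NE + (Σα_i)·G^NE = 29 + 1.27·8 = 39.16.
Planner: ∂(Σu_j)/∂g_i = Σα_j − 1 = 1.27 > 0, so everyone contributes w_i; G^SO = 29, W^SO = 29 + 1.27·29 = 65.83.
Deadweight loss = 26.67.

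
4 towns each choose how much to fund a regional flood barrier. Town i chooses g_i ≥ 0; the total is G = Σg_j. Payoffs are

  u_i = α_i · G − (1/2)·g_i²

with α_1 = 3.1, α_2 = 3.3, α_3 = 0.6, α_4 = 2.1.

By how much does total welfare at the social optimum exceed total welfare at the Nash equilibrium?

95.445

Town i's FOC: ∂u_i/∂g_i = α_i − g_i = 0, so g_i* = α_i.
NE contributions = (3.1, 3.3, 0.6, 2.1); G = 9.1.
W^NE = (Σα)·G − ½Σα_i² = 9.1² − ½·25.27 = 70.175.
Planner sets g_i = Σα_j = 9.1 for every i, so G^SO = 4·9.1 = 36.4.
W^SO = (Σα)·G^SO − ½·4·(Σα)² = (4/2)·9.1² = 165.62.
Deadweight loss = W^SO − W^NE = 95.445.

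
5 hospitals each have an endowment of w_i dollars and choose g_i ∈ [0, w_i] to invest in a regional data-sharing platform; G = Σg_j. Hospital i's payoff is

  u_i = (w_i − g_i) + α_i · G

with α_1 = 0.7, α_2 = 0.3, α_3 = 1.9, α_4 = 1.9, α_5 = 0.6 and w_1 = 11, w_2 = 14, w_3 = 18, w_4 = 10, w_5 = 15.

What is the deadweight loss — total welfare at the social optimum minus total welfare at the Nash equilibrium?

∂u_i/∂g_i = α_i − 1, so hospital i contributes w_i if α_i > 1, else 0.
α_i > 1 for i ∈ {3, 4}; NE contributions (0, 0, 18, 10, 0), G = 28.
W^NE = Σw_i − G^NE + (Σα_i)·G^NE = 68 + 4.4·28 = 191.2.
Planner: ∂(Σu_j)/∂g_i = Σα_j − 1 = 4.4 > 0, so everyone contributes w_i; G^SO = 68, W^SO = 68 + 4.4·68 = 367.2.
Deadweight loss = 176.

176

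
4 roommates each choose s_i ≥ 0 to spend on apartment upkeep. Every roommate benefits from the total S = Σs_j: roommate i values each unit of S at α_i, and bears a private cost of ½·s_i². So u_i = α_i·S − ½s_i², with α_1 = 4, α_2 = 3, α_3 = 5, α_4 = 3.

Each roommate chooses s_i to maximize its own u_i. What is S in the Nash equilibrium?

Roommate i's FOC: ∂u_i/∂s_i = α_i − s_i = 0, so s_i* = α_i.
NE contributions = (4, 3, 5, 3); S = 15.

15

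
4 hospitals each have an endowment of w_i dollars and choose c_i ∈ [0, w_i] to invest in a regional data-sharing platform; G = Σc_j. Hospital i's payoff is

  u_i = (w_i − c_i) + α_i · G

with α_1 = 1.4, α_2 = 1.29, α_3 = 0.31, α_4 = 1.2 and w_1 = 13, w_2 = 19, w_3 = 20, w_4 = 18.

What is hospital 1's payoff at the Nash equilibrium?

∂u_i/∂c_i = α_i − 1, so hospital i contributes w_i if α_i > 1, else 0.
α_i > 1 for i ∈ {1, 2, 4}; NE contributions (13, 19, 0, 18), G = 50.
u_1 = (13 − 13) + 1.4·50 = 70.

70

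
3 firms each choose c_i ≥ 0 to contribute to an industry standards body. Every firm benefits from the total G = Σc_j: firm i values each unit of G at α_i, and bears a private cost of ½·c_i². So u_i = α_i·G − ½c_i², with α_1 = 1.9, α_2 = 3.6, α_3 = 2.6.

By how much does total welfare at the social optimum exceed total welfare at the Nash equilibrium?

Firm i's FOC: ∂u_i/∂c_i = α_i − c_i = 0, so c_i* = α_i.
NE contributions = (1.9, 3.6, 2.6); G = 8.1.
W^NE = (Σα)·G − ½Σα_i² = 8.1² − ½·23.33 = 53.945.
Planner sets c_i = Σα_j = 8.1 for every i, so G^SO = 3·8.1 = 24.3.
W^SO = (Σα)·G^SO − ½·3·(Σα)² = (3/2)·8.1² = 98.415.
Deadweight loss = W^SO − W^NE = 44.47.

44.47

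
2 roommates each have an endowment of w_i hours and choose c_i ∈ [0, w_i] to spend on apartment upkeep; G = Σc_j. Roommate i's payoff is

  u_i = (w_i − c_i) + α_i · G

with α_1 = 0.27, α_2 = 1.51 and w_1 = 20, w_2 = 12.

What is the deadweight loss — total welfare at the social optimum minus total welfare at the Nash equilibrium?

15.6

∂u_i/∂c_i = α_i − 1, so roommate i contributes w_i if α_i > 1, else 0.
α_i > 1 for i ∈ {2}; NE contributions (0, 12), G = 12.
W^NE = Σw_i − G^NE + (Σα_i)·G^NE = 32 + 0.78·12 = 41.36.
Planner: ∂(Σu_j)/∂c_i = Σα_j − 1 = 0.78 > 0, so everyone contributes w_i; G^SO = 32, W^SO = 32 + 0.78·32 = 56.96.
Deadweight loss = 15.6.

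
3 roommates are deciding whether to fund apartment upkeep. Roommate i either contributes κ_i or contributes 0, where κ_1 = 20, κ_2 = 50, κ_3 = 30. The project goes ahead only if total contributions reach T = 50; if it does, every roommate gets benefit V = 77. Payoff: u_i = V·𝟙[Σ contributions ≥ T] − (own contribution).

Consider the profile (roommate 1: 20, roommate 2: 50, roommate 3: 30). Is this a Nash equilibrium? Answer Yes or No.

No

Total = 100 ≥ 50: provided.
Roommate 1 (pledges 20, payoff 57): dropping to 0 → total 80, payoff 77. Profitable deviation.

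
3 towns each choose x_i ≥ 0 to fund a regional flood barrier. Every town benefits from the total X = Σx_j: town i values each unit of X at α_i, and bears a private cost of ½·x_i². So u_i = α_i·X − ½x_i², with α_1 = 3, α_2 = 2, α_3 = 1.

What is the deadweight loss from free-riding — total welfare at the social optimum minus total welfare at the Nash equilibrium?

25

Town i's FOC: ∂u_i/∂x_i = α_i − x_i = 0, so x_i* = α_i.
NE contributions = (3, 2, 1); X = 6.
W^NE = (Σα)·X − ½Σα_i² = 6² − ½·14 = 29.
Planner sets x_i = Σα_j = 6 for every i, so X^SO = 3·6 = 18.
W^SO = (Σα)·X^SO − ½·3·(Σα)² = (3/2)·6² = 54.
Deadweight loss = W^SO − W^NE = 25.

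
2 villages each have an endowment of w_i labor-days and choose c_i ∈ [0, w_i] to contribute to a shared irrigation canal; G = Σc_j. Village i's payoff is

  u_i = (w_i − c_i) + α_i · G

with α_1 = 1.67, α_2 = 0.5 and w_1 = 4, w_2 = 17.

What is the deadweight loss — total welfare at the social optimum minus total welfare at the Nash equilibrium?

19.89

∂u_i/∂c_i = α_i − 1, so village i contributes w_i if α_i > 1, else 0.
α_i > 1 for i ∈ {1}; NE contributions (4, 0), G = 4.
W^NE = Σw_i − G^NE + (Σα_i)·G^NE = 21 + 1.17·4 = 25.68.
Planner: ∂(Σu_j)/∂c_i = Σα_j − 1 = 1.17 > 0, so everyone contributes w_i; G^SO = 21, W^SO = 21 + 1.17·21 = 45.57.
Deadweight loss = 19.89.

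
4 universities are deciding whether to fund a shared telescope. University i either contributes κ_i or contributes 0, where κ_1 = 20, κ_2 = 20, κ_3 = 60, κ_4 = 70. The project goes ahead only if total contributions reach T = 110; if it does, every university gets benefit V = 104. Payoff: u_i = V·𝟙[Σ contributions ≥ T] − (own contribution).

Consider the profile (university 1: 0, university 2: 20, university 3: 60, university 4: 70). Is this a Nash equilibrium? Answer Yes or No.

Total = 150 ≥ 110: provided.
University 1 (pledges 0, payoff 104): pledging 20 → total 170, payoff 84. No gain.
University 2 (pledges 20, payoff 84): dropping to 0 → total 130, payoff 104. Profitable deviation.

No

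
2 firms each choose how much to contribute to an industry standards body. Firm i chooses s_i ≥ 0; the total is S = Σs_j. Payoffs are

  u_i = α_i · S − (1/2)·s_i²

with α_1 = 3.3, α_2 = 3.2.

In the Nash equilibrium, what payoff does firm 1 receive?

16.005

Firm i's FOC: ∂u_i/∂s_i = α_i − s_i = 0, so s_i* = α_i.
NE contributions = (3.3, 3.2); S = 6.5.
u_1 = α_1·S − ½·(s_1)² = 3.3·6.5 − ½·3.3² = 16.005.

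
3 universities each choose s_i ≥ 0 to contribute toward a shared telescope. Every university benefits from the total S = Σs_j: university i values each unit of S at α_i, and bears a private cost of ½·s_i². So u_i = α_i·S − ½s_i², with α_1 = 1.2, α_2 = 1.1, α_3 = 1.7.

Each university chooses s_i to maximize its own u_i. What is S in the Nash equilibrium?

University i's FOC: ∂u_i/∂s_i = α_i − s_i = 0, so s_i* = α_i.
NE contributions = (1.2, 1.1, 1.7); S = 4.

4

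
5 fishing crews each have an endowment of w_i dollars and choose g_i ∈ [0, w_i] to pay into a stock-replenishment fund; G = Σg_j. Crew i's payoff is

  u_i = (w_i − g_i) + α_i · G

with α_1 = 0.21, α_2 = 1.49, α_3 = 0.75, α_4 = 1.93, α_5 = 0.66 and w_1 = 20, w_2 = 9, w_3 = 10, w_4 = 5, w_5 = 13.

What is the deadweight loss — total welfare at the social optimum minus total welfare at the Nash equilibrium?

173.72

∂u_i/∂g_i = α_i − 1, so crew i contributes w_i if α_i > 1, else 0.
α_i > 1 for i ∈ {2, 4}; NE contributions (0, 9, 0, 5, 0), G = 14.
W^NE = Σw_i − G^NE + (Σα_i)·G^NE = 57 + 4.04·14 = 113.56.
Planner: ∂(Σu_j)/∂g_i = Σα_j − 1 = 4.04 > 0, so everyone contributes w_i; G^SO = 57, W^SO = 57 + 4.04·57 = 287.28.
Deadweight loss = 173.72.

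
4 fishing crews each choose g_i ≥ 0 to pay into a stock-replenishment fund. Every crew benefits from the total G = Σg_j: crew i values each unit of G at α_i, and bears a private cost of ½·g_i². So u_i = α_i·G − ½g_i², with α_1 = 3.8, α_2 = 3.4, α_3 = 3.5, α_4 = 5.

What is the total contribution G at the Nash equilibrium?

15.7

Crew i's FOC: ∂u_i/∂g_i = α_i − g_i = 0, so g_i* = α_i.
NE contributions = (3.8, 3.4, 3.5, 5); G = 15.7.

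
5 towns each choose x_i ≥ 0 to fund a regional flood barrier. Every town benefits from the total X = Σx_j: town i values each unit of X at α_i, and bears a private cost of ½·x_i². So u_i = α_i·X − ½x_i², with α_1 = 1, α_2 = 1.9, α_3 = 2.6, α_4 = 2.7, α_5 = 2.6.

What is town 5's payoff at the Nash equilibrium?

Town i's FOC: ∂u_i/∂x_i = α_i − x_i = 0, so x_i* = α_i.
NE contributions = (1, 1.9, 2.6, 2.7, 2.6); X = 10.8.
u_5 = α_5·X − ½·(x_5)² = 2.6·10.8 − ½·2.6² = 24.7.

24.7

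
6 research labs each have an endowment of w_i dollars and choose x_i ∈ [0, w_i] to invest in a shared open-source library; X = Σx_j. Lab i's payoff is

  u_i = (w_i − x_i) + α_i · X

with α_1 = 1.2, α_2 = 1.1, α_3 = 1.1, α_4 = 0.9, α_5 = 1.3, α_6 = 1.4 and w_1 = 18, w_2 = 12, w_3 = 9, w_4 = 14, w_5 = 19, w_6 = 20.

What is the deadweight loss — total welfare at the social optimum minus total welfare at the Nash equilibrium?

84

∂u_i/∂x_i = α_i − 1, so lab i contributes w_i if α_i > 1, else 0.
α_i > 1 for i ∈ {1, 2, 3, 5, 6}; NE contributions (18, 12, 9, 0, 19, 20), X = 78.
W^NE = Σw_i − X^NE + (Σα_i)·X^NE = 92 + 6·78 = 560.
Planner: ∂(Σu_j)/∂x_i = Σα_j − 1 = 6 > 0, so everyone contributes w_i; X^SO = 92, W^SO = 92 + 6·92 = 644.
Deadweight loss = 84.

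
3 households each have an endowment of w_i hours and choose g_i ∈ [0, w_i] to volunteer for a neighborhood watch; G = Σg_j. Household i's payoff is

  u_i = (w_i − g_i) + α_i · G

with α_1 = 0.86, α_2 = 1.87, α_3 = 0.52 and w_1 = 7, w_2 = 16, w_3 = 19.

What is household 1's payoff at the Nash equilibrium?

∂u_i/∂g_i = α_i − 1, so household i contributes w_i if α_i > 1, else 0.
α_i > 1 for i ∈ {2}; NE contributions (0, 16, 0), G = 16.
u_1 = (7 − 0) + 0.86·16 = 20.76.

20.76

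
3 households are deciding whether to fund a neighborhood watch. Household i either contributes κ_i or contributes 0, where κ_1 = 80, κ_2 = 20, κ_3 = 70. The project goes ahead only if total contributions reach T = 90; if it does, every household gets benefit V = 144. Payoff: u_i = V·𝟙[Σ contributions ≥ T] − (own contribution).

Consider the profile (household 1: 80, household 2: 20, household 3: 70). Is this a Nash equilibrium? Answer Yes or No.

No

Total = 170 ≥ 90: provided.
Household 1 (pledges 80, payoff 64): dropping to 0 → total 90, payoff 144. Profitable deviation.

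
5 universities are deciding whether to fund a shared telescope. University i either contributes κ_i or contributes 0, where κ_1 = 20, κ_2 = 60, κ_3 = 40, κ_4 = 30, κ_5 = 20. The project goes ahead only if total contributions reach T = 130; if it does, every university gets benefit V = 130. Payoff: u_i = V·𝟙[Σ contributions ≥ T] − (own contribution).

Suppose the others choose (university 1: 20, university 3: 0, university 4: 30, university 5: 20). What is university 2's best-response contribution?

60

Others' total = 70. Contributing 60 brings total to 130 ≥ 130: gain V − κ_2 = 70.
Best response: 60.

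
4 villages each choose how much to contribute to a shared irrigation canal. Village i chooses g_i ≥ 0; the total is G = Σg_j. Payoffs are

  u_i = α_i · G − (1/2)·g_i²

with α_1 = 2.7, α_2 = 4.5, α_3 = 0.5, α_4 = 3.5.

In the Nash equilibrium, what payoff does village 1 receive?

Village i's FOC: ∂u_i/∂g_i = α_i − g_i = 0, so g_i* = α_i.
NE contributions = (2.7, 4.5, 0.5, 3.5); G = 11.2.
u_1 = α_1·G − ½·(g_1)² = 2.7·11.2 − ½·2.7² = 26.595.

26.595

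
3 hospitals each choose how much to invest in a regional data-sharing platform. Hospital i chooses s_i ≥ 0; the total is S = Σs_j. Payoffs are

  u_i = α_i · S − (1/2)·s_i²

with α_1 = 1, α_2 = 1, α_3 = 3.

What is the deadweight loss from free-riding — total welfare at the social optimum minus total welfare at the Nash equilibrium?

18

Hospital i's FOC: ∂u_i/∂s_i = α_i − s_i = 0, so s_i* = α_i.
NE contributions = (1, 1, 3); S = 5.
W^NE = (Σα)·S − ½Σα_i² = 5² − ½·11 = 19.5.
Planner sets s_i = Σα_j = 5 for every i, so S^SO = 3·5 = 15.
W^SO = (Σα)·S^SO − ½·3·(Σα)² = (3/2)·5² = 37.5.
Deadweight loss = W^SO − W^NE = 18.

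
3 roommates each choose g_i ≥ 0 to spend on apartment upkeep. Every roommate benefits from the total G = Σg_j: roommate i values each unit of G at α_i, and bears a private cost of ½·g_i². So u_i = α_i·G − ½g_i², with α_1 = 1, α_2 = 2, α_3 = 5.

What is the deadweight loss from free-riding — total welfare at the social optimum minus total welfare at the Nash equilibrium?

47

Roommate i's FOC: ∂u_i/∂g_i = α_i − g_i = 0, so g_i* = α_i.
NE contributions = (1, 2, 5); G = 8.
W^NE = (Σα)·G − ½Σα_i² = 8² − ½·30 = 49.
Planner sets g_i = Σα_j = 8 for every i, so G^SO = 3·8 = 24.
W^SO = (Σα)·G^SO − ½·3·(Σα)² = (3/2)·8² = 96.
Deadweight loss = W^SO − W^NE = 47.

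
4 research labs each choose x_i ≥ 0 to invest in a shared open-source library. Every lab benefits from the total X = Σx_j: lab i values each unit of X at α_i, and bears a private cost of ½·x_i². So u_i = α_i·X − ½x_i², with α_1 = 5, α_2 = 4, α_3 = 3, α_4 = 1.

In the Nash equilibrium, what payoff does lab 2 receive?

44

Lab i's FOC: ∂u_i/∂x_i = α_i − x_i = 0, so x_i* = α_i.
NE contributions = (5, 4, 3, 1); X = 13.
u_2 = α_2·X − ½·(x_2)² = 4·13 − ½·4² = 44.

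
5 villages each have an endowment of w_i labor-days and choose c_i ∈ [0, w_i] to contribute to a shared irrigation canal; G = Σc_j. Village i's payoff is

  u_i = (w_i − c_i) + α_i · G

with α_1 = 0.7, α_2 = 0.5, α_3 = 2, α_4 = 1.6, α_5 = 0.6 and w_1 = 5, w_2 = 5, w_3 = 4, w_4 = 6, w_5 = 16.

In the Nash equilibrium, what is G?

∂u_i/∂c_i = α_i − 1, so village i contributes w_i if α_i > 1, else 0.
α_i > 1 for i ∈ {3, 4}; NE contributions (0, 0, 4, 6, 0), G = 10.

10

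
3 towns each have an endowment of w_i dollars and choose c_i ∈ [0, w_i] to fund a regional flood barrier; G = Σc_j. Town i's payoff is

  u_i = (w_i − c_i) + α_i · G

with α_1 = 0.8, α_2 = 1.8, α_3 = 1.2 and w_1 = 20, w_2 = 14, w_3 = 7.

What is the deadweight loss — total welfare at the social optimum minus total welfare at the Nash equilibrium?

∂u_i/∂c_i = α_i − 1, so town i contributes w_i if α_i > 1, else 0.
α_i > 1 for i ∈ {2, 3}; NE contributions (0, 14, 7), G = 21.
W^NE = Σw_i − G^NE + (Σα_i)·G^NE = 41 + 2.8·21 = 99.8.
Planner: ∂(Σu_j)/∂c_i = Σα_j − 1 = 2.8 > 0, so everyone contributes w_i; G^SO = 41, W^SO = 41 + 2.8·41 = 155.8.
Deadweight loss = 56.

56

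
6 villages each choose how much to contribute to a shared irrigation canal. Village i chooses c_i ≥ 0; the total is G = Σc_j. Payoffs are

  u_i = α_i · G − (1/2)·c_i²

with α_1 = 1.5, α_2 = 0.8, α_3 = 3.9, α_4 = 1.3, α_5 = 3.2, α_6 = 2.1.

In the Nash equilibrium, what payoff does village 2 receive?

9.92

Village i's FOC: ∂u_i/∂c_i = α_i − c_i = 0, so c_i* = α_i.
NE contributions = (1.5, 0.8, 3.9, 1.3, 3.2, 2.1); G = 12.8.
u_2 = α_2·G − ½·(c_2)² = 0.8·12.8 − ½·0.8² = 9.92.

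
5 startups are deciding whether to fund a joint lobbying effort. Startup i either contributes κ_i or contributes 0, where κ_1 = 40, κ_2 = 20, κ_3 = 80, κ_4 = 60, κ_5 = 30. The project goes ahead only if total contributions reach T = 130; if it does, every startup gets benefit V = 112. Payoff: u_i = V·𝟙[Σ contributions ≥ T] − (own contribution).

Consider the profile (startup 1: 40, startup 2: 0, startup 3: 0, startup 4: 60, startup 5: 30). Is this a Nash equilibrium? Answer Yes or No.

Total = 130 ≥ 130: provided.
Startup 1 (pledges 40, payoff 72): dropping to 0 → total 90, payoff 0. No gain.
Startup 2 (pledges 0, payoff 112): pledging 20 → total 150, payoff 92. No gain.
Startup 3 (pledges 0, payoff 112): pledging 80 → total 210, payoff 32. No gain.
Startup 4 (pledges 60, payoff 52): dropping to 0 → total 70, payoff 0. No gain.
Startup 5 (pledges 30, payoff 82): dropping to 0 → total 100, payoff 0. No gain.

Yes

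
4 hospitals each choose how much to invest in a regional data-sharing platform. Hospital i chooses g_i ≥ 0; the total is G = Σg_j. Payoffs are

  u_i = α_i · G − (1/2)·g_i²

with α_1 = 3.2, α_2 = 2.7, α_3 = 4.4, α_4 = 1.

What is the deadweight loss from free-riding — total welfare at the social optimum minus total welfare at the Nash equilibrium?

Hospital i's FOC: ∂u_i/∂g_i = α_i − g_i = 0, so g_i* = α_i.
NE contributions = (3.2, 2.7, 4.4, 1); G = 11.3.
W^NE = (Σα)·G − ½Σα_i² = 11.3² − ½·37.89 = 108.745.
Planner sets g_i = Σα_j = 11.3 for every i, so G^SO = 4·11.3 = 45.2.
W^SO = (Σα)·G^SO − ½·4·(Σα)² = (4/2)·11.3² = 255.38.
Deadweight loss = W^SO − W^NE = 146.635.

146.635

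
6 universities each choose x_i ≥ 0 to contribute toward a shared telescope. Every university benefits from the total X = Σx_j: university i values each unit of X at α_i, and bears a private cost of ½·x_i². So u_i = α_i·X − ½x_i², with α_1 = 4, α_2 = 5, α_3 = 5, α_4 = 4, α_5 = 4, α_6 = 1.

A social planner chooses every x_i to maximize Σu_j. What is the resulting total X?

Planner FOC: ∂(Σu_j)/∂x_i = (Σα_j) − x_i = 0, so x_i^SO = Σα_j = 23 for every i; X^SO = 138.

138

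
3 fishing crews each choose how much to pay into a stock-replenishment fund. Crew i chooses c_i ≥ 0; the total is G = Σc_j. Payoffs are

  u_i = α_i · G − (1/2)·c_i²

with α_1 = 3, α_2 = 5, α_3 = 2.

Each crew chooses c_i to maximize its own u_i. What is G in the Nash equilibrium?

10

Crew i's FOC: ∂u_i/∂c_i = α_i − c_i = 0, so c_i* = α_i.
NE contributions = (3, 5, 2); G = 10.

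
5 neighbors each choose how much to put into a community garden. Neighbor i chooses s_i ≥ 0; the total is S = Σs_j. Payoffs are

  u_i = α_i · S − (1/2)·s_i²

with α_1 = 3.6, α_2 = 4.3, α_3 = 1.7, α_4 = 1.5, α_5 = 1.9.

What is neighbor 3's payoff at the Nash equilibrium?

Neighbor i's FOC: ∂u_i/∂s_i = α_i − s_i = 0, so s_i* = α_i.
NE contributions = (3.6, 4.3, 1.7, 1.5, 1.9); S = 13.
u_3 = α_3·S − ½·(s_3)² = 1.7·13 − ½·1.7² = 20.655.

20.655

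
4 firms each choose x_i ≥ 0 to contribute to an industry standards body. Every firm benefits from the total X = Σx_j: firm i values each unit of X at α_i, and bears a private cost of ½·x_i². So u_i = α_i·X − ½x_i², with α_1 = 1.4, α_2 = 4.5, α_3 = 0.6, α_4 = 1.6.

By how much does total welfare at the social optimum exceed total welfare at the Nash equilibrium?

78.175

Firm i's FOC: ∂u_i/∂x_i = α_i − x_i = 0, so x_i* = α_i.
NE contributions = (1.4, 4.5, 0.6, 1.6); X = 8.1.
W^NE = (Σα)·X − ½Σα_i² = 8.1² − ½·25.13 = 53.045.
Planner sets x_i = Σα_j = 8.1 for every i, so X^SO = 4·8.1 = 32.4.
W^SO = (Σα)·X^SO − ½·4·(Σα)² = (4/2)·8.1² = 131.22.
Deadweight loss = W^SO − W^NE = 78.175.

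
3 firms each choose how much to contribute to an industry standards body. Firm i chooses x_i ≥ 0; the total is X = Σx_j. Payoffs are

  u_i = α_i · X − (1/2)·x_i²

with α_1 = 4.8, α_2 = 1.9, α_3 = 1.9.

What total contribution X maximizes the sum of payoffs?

25.8

Planner FOC: ∂(Σu_j)/∂x_i = (Σα_j) − x_i = 0, so x_i^SO = Σα_j = 8.6 for every i; X^SO = 25.8.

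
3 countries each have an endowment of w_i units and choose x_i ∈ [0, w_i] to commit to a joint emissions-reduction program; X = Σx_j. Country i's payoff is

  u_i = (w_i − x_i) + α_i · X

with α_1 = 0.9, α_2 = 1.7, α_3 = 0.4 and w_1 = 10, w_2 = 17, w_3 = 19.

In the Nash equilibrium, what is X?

17

∂u_i/∂x_i = α_i − 1, so country i contributes w_i if α_i > 1, else 0.
α_i > 1 for i ∈ {2}; NE contributions (0, 17, 0), X = 17.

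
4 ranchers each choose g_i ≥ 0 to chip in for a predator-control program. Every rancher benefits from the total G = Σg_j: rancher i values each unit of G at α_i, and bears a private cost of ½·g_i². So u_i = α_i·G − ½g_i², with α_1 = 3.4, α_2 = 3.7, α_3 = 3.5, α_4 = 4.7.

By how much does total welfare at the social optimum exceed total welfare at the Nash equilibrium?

Rancher i's FOC: ∂u_i/∂g_i = α_i − g_i = 0, so g_i* = α_i.
NE contributions = (3.4, 3.7, 3.5, 4.7); G = 15.3.
W^NE = (Σα)·G − ½Σα_i² = 15.3² − ½·59.59 = 204.295.
Planner sets g_i = Σα_j = 15.3 for every i, so G^SO = 4·15.3 = 61.2.
W^SO = (Σα)·G^SO − ½·4·(Σα)² = (4/2)·15.3² = 468.18.
Deadweight loss = W^SO − W^NE = 263.885.

263.885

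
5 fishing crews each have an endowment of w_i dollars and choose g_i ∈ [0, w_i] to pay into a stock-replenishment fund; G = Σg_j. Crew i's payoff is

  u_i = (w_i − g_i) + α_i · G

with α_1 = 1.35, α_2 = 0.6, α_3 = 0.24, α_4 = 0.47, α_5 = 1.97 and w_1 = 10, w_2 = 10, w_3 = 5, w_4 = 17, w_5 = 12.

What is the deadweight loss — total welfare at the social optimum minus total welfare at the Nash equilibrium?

116.16

∂u_i/∂g_i = α_i − 1, so crew i contributes w_i if α_i > 1, else 0.
α_i > 1 for i ∈ {1, 5}; NE contributions (10, 0, 0, 0, 12), G = 22.
W^NE = Σw_i − G^NE + (Σα_i)·G^NE = 54 + 3.63·22 = 133.86.
Planner: ∂(Σu_j)/∂g_i = Σα_j − 1 = 3.63 > 0, so everyone contributes w_i; G^SO = 54, W^SO = 54 + 3.63·54 = 250.02.
Deadweight loss = 116.16.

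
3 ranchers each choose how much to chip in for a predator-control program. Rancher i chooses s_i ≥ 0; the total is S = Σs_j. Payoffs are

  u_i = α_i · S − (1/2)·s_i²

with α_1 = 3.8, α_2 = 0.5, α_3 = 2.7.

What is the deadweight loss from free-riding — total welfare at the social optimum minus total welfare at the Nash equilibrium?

Rancher i's FOC: ∂u_i/∂s_i = α_i − s_i = 0, so s_i* = α_i.
NE contributions = (3.8, 0.5, 2.7); S = 7.
W^NE = (Σα)·S − ½Σα_i² = 7² − ½·21.98 = 38.01.
Planner sets s_i = Σα_j = 7 for every i, so S^SO = 3·7 = 21.
W^SO = (Σα)·S^SO − ½·3·(Σα)² = (3/2)·7² = 73.5.
Deadweight loss = W^SO − W^NE = 35.49.

35.49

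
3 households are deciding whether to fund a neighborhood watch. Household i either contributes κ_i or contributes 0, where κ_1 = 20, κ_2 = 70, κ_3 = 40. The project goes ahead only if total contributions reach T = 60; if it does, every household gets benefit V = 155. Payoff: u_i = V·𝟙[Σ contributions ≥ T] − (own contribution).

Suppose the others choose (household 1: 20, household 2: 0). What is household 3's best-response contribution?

40

Others' total = 20. Contributing 40 brings total to 60 ≥ 60: gain V − κ_3 = 115.
Best response: 40.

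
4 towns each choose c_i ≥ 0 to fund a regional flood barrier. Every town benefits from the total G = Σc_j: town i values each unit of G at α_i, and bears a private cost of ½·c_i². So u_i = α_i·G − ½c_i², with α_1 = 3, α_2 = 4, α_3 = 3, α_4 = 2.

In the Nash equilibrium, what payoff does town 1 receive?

31.5

Town i's FOC: ∂u_i/∂c_i = α_i − c_i = 0, so c_i* = α_i.
NE contributions = (3, 4, 3, 2); G = 12.
u_1 = α_1·G − ½·(c_1)² = 3·12 − ½·3² = 31.5.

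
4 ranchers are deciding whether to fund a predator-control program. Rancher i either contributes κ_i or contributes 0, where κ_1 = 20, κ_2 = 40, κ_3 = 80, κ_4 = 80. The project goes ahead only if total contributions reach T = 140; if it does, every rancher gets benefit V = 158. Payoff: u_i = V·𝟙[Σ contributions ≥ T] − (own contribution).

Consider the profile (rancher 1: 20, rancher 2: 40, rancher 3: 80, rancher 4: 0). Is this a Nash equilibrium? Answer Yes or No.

Yes

Total = 140 ≥ 140: provided.
Rancher 1 (pledges 20, payoff 138): dropping to 0 → total 120, payoff 0. No gain.
Rancher 2 (pledges 40, payoff 118): dropping to 0 → total 100, payoff 0. No gain.
Rancher 3 (pledges 80, payoff 78): dropping to 0 → total 60, payoff 0. No gain.
Rancher 4 (pledges 0, payoff 158): pledging 80 → total 220, payoff 78. No gain.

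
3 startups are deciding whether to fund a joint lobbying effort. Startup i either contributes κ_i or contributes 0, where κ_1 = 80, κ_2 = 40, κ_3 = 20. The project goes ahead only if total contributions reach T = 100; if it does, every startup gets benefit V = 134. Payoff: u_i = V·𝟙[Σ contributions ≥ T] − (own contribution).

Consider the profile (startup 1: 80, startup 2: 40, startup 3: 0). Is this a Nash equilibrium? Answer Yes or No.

Yes

Total = 120 ≥ 100: provided.
Startup 1 (pledges 80, payoff 54): dropping to 0 → total 40, payoff 0. No gain.
Startup 2 (pledges 40, payoff 94): dropping to 0 → total 80, payoff 0. No gain.
Startup 3 (pledges 0, payoff 134): pledging 20 → total 140, payoff 114. No gain.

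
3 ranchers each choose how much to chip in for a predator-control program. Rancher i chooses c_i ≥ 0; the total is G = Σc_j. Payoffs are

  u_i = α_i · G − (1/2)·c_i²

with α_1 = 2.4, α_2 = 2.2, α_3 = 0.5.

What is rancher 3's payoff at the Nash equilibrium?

Rancher i's FOC: ∂u_i/∂c_i = α_i − c_i = 0, so c_i* = α_i.
NE contributions = (2.4, 2.2, 0.5); G = 5.1.
u_3 = α_3·G − ½·(c_3)² = 0.5·5.1 − ½·0.5² = 2.425.

2.425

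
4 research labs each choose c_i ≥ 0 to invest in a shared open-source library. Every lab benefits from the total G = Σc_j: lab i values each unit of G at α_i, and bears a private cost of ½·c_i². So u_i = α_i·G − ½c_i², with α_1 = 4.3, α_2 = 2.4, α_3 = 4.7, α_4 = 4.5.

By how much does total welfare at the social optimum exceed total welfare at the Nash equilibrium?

Lab i's FOC: ∂u_i/∂c_i = α_i − c_i = 0, so c_i* = α_i.
NE contributions = (4.3, 2.4, 4.7, 4.5); G = 15.9.
W^NE = (Σα)·G − ½Σα_i² = 15.9² − ½·66.59 = 219.515.
Planner sets c_i = Σα_j = 15.9 for every i, so G^SO = 4·15.9 = 63.6.
W^SO = (Σα)·G^SO − ½·4·(Σα)² = (4/2)·15.9² = 505.62.
Deadweight loss = W^SO − W^NE = 286.105.

286.105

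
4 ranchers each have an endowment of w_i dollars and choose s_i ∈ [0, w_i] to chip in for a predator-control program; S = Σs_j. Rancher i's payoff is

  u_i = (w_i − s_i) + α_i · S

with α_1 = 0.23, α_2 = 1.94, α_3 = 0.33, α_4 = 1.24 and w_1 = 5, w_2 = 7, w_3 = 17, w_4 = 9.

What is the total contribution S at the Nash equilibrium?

∂u_i/∂s_i = α_i − 1, so rancher i contributes w_i if α_i > 1, else 0.
α_i > 1 for i ∈ {2, 4}; NE contributions (0, 7, 0, 9), S = 16.

16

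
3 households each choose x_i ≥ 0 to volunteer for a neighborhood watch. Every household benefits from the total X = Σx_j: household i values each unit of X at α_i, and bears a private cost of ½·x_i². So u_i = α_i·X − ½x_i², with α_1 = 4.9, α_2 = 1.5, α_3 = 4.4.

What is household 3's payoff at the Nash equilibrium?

Household i's FOC: ∂u_i/∂x_i = α_i − x_i = 0, so x_i* = α_i.
NE contributions = (4.9, 1.5, 4.4); X = 10.8.
u_3 = α_3·X − ½·(x_3)² = 4.4·10.8 − ½·4.4² = 37.84.

37.84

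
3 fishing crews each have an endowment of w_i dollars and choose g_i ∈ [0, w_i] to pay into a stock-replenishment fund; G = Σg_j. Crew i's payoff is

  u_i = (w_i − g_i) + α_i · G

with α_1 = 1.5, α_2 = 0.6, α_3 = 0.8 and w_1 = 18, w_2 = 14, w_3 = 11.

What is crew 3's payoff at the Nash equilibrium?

25.4

∂u_i/∂g_i = α_i − 1, so crew i contributes w_i if α_i > 1, else 0.
α_i > 1 for i ∈ {1}; NE contributions (18, 0, 0), G = 18.
u_3 = (11 − 0) + 0.8·18 = 25.4.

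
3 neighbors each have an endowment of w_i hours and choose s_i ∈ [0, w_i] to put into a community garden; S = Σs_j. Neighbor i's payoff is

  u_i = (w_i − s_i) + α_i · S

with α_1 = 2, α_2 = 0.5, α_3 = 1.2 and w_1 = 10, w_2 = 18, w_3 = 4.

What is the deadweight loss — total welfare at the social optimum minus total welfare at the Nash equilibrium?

∂u_i/∂s_i = α_i − 1, so neighbor i contributes w_i if α_i > 1, else 0.
α_i > 1 for i ∈ {1, 3}; NE contributions (10, 0, 4), S = 14.
W^NE = Σw_i − S^NE + (Σα_i)·S^NE = 32 + 2.7·14 = 69.8.
Planner: ∂(Σu_j)/∂s_i = Σα_j − 1 = 2.7 > 0, so everyone contributes w_i; S^SO = 32, W^SO = 32 + 2.7·32 = 118.4.
Deadweight loss = 48.6.

48.6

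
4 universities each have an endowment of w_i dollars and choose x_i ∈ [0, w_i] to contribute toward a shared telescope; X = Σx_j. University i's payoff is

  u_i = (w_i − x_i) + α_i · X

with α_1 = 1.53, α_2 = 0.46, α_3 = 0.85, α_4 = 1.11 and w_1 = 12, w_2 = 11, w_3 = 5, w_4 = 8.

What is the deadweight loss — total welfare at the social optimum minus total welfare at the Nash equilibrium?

∂u_i/∂x_i = α_i − 1, so university i contributes w_i if α_i > 1, else 0.
α_i > 1 for i ∈ {1, 4}; NE contributions (12, 0, 0, 8), X = 20.
W^NE = Σw_i − X^NE + (Σα_i)·X^NE = 36 + 2.95·20 = 95.
Planner: ∂(Σu_j)/∂x_i = Σα_j − 1 = 2.95 > 0, so everyone contributes w_i; X^SO = 36, W^SO = 36 + 2.95·36 = 142.2.
Deadweight loss = 47.2.

47.2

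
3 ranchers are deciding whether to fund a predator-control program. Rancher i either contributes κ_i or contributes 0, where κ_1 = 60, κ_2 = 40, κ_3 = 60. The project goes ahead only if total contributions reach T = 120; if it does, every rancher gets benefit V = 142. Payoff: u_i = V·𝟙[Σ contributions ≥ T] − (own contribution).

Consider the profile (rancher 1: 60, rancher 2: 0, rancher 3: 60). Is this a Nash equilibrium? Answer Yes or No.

Total = 120 ≥ 120: provided.
Rancher 1 (pledges 60, payoff 82): dropping to 0 → total 60, payoff 0. No gain.
Rancher 2 (pledges 0, payoff 142): pledging 40 → total 160, payoff 102. No gain.
Rancher 3 (pledges 60, payoff 82): dropping to 0 → total 60, payoff 0. No gain.

Yes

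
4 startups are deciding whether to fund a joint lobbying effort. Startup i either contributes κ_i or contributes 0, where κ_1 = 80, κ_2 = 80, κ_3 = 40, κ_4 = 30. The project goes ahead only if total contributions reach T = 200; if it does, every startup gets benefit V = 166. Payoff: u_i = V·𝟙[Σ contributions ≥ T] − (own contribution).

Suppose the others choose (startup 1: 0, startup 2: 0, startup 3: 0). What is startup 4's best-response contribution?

Others' total = 0. Even contributing 30 gives 30 < 200: no benefit either way.
Best response: 0.

0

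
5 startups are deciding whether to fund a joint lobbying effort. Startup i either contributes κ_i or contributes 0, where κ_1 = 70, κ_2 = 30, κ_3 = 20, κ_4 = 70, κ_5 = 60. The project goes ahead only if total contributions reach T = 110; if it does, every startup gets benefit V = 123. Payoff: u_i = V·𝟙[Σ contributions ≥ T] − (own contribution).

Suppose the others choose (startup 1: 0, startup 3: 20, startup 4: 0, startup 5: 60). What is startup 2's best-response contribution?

30

Others' total = 80. Contributing 30 brings total to 110 ≥ 110: gain V − κ_2 = 93.
Best response: 30.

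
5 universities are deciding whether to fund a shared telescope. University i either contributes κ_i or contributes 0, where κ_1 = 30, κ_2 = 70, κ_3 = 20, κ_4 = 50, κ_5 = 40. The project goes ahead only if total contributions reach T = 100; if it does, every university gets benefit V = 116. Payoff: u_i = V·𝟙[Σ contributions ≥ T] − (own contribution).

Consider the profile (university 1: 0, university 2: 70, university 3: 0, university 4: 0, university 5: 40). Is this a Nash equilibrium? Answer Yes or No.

Total = 110 ≥ 100: provided.
University 1 (pledges 0, payoff 116): pledging 30 → total 140, payoff 86. No gain.
University 2 (pledges 70, payoff 46): dropping to 0 → total 40, payoff 0. No gain.
University 3 (pledges 0, payoff 116): pledging 20 → total 130, payoff 96. No gain.
University 4 (pledges 0, payoff 116): pledging 50 → total 160, payoff 66. No gain.
University 5 (pledges 40, payoff 76): dropping to 0 → total 70, payoff 0. No gain.

Yes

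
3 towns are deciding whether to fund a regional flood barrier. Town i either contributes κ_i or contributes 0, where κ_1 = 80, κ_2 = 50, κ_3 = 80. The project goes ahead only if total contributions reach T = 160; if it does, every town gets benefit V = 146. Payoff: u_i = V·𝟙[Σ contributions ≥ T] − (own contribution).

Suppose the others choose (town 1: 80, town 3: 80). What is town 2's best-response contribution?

Others' total = 160 ≥ 160; contributing adds cost 50 for no extra benefit.
Best response: 0.

0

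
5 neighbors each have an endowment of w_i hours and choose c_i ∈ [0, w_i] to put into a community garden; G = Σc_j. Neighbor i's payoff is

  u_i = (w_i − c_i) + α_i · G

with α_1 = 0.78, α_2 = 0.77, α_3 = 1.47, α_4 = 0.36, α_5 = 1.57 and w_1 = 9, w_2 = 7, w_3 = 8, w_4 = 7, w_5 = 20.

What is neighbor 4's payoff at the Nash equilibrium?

17.08

∂u_i/∂c_i = α_i − 1, so neighbor i contributes w_i if α_i > 1, else 0.
α_i > 1 for i ∈ {3, 5}; NE contributions (0, 0, 8, 0, 20), G = 28.
u_4 = (7 − 0) + 0.36·28 = 17.08.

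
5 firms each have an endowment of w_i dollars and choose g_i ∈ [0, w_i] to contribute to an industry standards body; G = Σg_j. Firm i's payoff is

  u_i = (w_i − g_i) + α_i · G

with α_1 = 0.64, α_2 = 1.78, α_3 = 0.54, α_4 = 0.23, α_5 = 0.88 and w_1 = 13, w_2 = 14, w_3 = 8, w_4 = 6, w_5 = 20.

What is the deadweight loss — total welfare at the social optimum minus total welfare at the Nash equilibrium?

∂u_i/∂g_i = α_i − 1, so firm i contributes w_i if α_i > 1, else 0.
α_i > 1 for i ∈ {2}; NE contributions (0, 14, 0, 0, 0), G = 14.
W^NE = Σw_i − G^NE + (Σα_i)·G^NE = 61 + 3.07·14 = 103.98.
Planner: ∂(Σu_j)/∂g_i = Σα_j − 1 = 3.07 > 0, so everyone contributes w_i; G^SO = 61, W^SO = 61 + 3.07·61 = 248.27.
Deadweight loss = 144.29.

144.29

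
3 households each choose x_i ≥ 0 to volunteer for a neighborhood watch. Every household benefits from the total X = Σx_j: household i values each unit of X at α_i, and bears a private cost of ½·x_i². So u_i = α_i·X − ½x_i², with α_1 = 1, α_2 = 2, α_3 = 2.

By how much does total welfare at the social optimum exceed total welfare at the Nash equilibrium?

Household i's FOC: ∂u_i/∂x_i = α_i − x_i = 0, so x_i* = α_i.
NE contributions = (1, 2, 2); X = 5.
W^NE = (Σα)·X − ½Σα_i² = 5² − ½·9 = 20.5.
Planner sets x_i = Σα_j = 5 for every i, so X^SO = 3·5 = 15.
W^SO = (Σα)·X^SO − ½·3·(Σα)² = (3/2)·5² = 37.5.
Deadweight loss = W^SO − W^NE = 17.

17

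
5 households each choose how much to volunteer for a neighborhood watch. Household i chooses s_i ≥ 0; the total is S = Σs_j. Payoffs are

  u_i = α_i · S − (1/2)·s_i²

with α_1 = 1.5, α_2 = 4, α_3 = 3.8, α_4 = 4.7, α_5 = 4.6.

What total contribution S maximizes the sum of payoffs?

Planner FOC: ∂(Σu_j)/∂s_i = (Σα_j) − s_i = 0, so s_i^SO = Σα_j = 18.6 for every i; S^SO = 93.

93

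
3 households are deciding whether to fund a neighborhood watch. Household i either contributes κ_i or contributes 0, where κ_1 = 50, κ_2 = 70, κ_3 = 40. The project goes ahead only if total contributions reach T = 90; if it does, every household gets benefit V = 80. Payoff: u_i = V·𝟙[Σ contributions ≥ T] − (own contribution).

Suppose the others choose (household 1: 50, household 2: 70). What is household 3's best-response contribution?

Others' total = 120 ≥ 90; contributing adds cost 40 for no extra benefit.
Best response: 0.

0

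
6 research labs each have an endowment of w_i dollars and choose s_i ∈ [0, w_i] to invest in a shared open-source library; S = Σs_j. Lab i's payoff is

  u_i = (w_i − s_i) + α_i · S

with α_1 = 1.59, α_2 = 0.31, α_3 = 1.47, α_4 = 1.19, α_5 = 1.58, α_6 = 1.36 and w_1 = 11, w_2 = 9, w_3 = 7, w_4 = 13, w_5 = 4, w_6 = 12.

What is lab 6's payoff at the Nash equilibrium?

∂u_i/∂s_i = α_i − 1, so lab i contributes w_i if α_i > 1, else 0.
α_i > 1 for i ∈ {1, 3, 4, 5, 6}; NE contributions (11, 0, 7, 13, 4, 12), S = 47.
u_6 = (12 − 12) + 1.36·47 = 63.92.

63.92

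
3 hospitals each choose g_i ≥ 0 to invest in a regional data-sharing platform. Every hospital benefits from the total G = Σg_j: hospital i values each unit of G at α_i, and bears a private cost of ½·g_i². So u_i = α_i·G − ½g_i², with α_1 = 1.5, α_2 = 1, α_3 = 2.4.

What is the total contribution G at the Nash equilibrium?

4.9

Hospital i's FOC: ∂u_i/∂g_i = α_i − g_i = 0, so g_i* = α_i.
NE contributions = (1.5, 1, 2.4); G = 4.9.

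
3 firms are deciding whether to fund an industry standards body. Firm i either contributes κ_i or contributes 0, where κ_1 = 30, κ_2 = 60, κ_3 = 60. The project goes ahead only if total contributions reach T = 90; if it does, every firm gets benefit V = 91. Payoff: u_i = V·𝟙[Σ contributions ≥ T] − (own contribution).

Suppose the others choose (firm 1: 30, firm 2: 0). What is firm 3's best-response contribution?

Others' total = 30. Contributing 60 brings total to 90 ≥ 90: gain V − κ_3 = 31.
Best response: 60.

60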